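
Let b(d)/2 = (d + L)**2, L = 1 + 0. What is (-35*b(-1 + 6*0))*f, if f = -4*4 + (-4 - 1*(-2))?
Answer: 0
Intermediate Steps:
L = 1
f = -18 (f = -16 + (-4 + 2) = -16 - 2 = -18)
b(d) = 2*(1 + d)**2 (b(d) = 2*(d + 1)**2 = 2*(1 + d)**2)
(-35*b(-1 + 6*0))*f = -70*(1 + (-1 + 6*0))**2*(-18) = -70*(1 + (-1 + 0))**2*(-18) = -70*(1 - 1)**2*(-18) = -70*0**2*(-18) = -70*0*(-18) = -35*0*(-18) = 0*(-18) = 0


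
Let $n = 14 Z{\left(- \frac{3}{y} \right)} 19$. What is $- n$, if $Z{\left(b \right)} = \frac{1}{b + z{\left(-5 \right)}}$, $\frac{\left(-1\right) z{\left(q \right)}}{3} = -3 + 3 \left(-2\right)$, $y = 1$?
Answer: $- \frac{133}{12} \approx -11.083$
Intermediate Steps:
$z{\left(q \right)} = 27$ ($z{\left(q \right)} = - 3 \left(-3 + 3 \left(-2\right)\right) = - 3 \left(-3 - 6\right) = \left(-3\right) \left(-9\right) = 27$)
$Z{\left(b \right)} = \frac{1}{27 + b}$ ($Z{\left(b \right)} = \frac{1}{b + 27} = \frac{1}{27 + b}$)
$n = \frac{133}{12}$ ($n = \frac{14}{27 - \frac{3}{1}} \cdot 19 = \frac{14}{27 - 3} \cdot 19 = \frac{14}{24} \cdot 19 = 14 \cdot \frac{1}{24} \cdot 19 = \frac{7}{12} \cdot 19 = \frac{133}{12} \approx 11.083$)
$- n = \left(-1\right) \frac{133}{12} = - \frac{133}{12}$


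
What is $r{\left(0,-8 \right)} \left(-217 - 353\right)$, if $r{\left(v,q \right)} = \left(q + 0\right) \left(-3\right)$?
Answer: $-13680$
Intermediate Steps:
$r{\left(v,q \right)} = - 3 q$ ($r{\left(v,q \right)} = q \left(-3\right) = - 3 q$)
$r{\left(0,-8 \right)} \left(-217 - 353\right) = \left(-3\right) \left(-8\right) \left(-217 - 353\right) = 24 \left(-570\right) = -13680$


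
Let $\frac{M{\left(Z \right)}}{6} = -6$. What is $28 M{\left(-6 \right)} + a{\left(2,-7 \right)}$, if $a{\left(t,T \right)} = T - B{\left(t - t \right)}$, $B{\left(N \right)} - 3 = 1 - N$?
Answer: $-1019$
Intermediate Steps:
$M{\left(Z \right)} = -36$ ($M{\left(Z \right)} = 6 \left(-6\right) = -36$)
$B{\left(N \right)} = 4 - N$ ($B{\left(N \right)} = 3 - \left(-1 + N\right) = 4 - N$)
$a{\left(t,T \right)} = -4 + T$ ($a{\left(t,T \right)} = T - \left(4 - \left(t - t\right)\right) = T - \left(4 - 0\right) = T - \left(4 + 0\right) = T - 4 = -4 + T$)
$28 M{\left(-6 \right)} + a{\left(2,-7 \right)} = 28 \left(-36\right) - 11 = -1008 - 11 = -1019$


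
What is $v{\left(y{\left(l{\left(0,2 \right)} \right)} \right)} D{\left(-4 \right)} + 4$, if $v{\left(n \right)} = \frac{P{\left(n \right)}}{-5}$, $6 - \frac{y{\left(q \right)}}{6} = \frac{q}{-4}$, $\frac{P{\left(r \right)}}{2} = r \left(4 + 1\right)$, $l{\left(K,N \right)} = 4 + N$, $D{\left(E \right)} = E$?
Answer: $364$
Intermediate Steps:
$P{\left(r \right)} = 10 r$ ($P{\left(r \right)} = 2 r \left(4 + 1\right) = 2 r 5 = 2 \cdot 5 r = 10 r$)
$y{\left(q \right)} = 36 + \frac{3 q}{2}$ ($y{\left(q \right)} = 36 - 6 \frac{q}{-4} = 36 - 6 q \left(- \frac{1}{4}\right) = 36 - 6 \left(- \frac{q}{4}\right) = 36 + \frac{3 q}{2}$)
$v{\left(n \right)} = - 2 n$ ($v{\left(n \right)} = \frac{10 n}{-5} = 10 n \left(- \frac{1}{5}\right) = - 2 n$)
$v{\left(y{\left(l{\left(0,2 \right)} \right)} \right)} D{\left(-4 \right)} + 4 = - 2 \left(36 + \frac{3 \left(4 + 2\right)}{2}\right) \left(-4\right) + 4 = - 2 \left(36 + \frac{3}{2} \cdot 6\right) \left(-4\right) + 4 = - 2 \left(36 + 9\right) \left(-4\right) + 4 = \left(-2\right) 45 \left(-4\right) + 4 = \left(-90\right) \left(-4\right) + 4 = 360 + 4 = 364$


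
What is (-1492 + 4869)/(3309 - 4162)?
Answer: -3377/853 ≈ -3.9590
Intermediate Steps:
(-1492 + 4869)/(3309 - 4162) = 3377/(-853) = 3377*(-1/853) = -3377/853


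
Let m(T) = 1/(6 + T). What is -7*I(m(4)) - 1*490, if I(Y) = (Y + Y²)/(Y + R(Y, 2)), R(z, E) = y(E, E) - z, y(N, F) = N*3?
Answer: -294077/600 ≈ -490.13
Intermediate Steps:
y(N, F) = 3*N
R(z, E) = -z + 3*E (R(z, E) = 3*E - z = -z + 3*E)
I(Y) = Y/6 + Y²/6 (I(Y) = (Y + Y²)/(Y + (-Y + 3*2)) = (Y + Y²)/(Y + (-Y + 6)) = (Y + Y²)/(Y + (6 - Y)) = (Y + Y²)/6 = (Y + Y²)*(⅙) = Y/6 + Y²/6)
-7*I(m(4)) - 1*490 = -7*(1 + 1/(6 + 4))/(6*(6 + 4)) - 1*490 = -7*(1 + 1/10)/(6*10) - 490 = -7*(1 + ⅒)/(6*10) - 490 = -7*11/(6*10*10) - 490 = -7*11/600 - 490 = -77/600 - 490 = -294077/600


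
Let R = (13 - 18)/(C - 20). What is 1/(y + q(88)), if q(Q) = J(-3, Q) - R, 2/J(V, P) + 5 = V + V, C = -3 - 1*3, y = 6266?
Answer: 286/1791969 ≈ 0.00015960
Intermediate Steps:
C = -6 (C = -3 - 3 = -6)
J(V, P) = 2/(-5 + 2*V) (J(V, P) = 2/(-5 + (V + V)) = 2/(-5 + 2*V))
R = 5/26 (R = (13 - 18)/(-6 - 20) = -5/(-26) = -5*(-1/26) = 5/26 ≈ 0.19231)
q(Q) = -107/286 (q(Q) = 2/(-5 + 2*(-3)) - 1*5/26 = 2/(-5 - 6) - 5/26 = 2/(-11) - 5/26 = 2*(-1/11) - 5/26 = -2/11 - 5/26 = -107/286)
1/(y + q(88)) = 1/(6266 - 107/286) = 1/(1791969/286) = 286/1791969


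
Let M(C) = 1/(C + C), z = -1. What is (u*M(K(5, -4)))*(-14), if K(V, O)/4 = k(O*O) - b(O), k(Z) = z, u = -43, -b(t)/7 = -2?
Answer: -301/60 ≈ -5.0167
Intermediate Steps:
b(t) = 14 (b(t) = -7*(-2) = 14)
k(Z) = -1
K(V, O) = -60 (K(V, O) = 4*(-1 - 1*14) = 4*(-1 - 14) = 4*(-15) = -60)
M(C) = 1/(2*C)
(u*M(K(5, -4)))*(-14) = -43/(2*(-60))*(-14) = -43*(-1)/(2*60)*(-14) = -43*(-1/120)*(-14) = (43/120)*(-14) = -301/60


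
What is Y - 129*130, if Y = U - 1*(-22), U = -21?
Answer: -16769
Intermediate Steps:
Y = 1 (Y = -21 - 1*(-22) = -21 + 22 = 1)
Y - 129*130 = 1 - 129*130 = 1 - 16770 = -16769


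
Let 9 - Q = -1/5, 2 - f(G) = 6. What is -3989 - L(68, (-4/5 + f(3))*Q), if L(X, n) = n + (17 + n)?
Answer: -97942/25 ≈ -3917.7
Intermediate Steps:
f(G) = -4 (f(G) = 2 - 1*6 = 2 - 6 = -4)
Q = 46/5 (Q = 9 - (-1)/5 = 9 - 1*(-⅕) = 9 + ⅕ = 46/5 ≈ 9.2000)
L(X, n) = 17 + 2*n
-3989 - L(68, (-4/5 + f(3))*Q) = -3989 - (17 + 2*((-4/5 - 4)*(46/5))) = -3989 - (17 + 2*((-4*⅕ - 4)*(46/5))) = -3989 - (17 + 2*((-⅘ - 4)*(46/5))) = -3989 - (17 + 2*(-24/5*46/5)) = -3989 - (17 + 2*(-1104/25)) = -3989 - (17 - 2208/25) = -3989 - 1*(-1783/25) = -3989 + 1783/25 = -97942/25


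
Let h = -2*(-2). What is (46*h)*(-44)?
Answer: -8096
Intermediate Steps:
h = 4
(46*h)*(-44) = (46*4)*(-44) = 184*(-44) = -8096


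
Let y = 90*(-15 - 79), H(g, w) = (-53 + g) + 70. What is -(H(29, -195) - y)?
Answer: -8506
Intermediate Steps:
H(g, w) = 17 + g
y = -8460 (y = 90*(-94) = -8460)
-(H(29, -195) - y) = -((17 + 29) - 1*(-8460)) = -(46 + 8460) = -1*8506 = -8506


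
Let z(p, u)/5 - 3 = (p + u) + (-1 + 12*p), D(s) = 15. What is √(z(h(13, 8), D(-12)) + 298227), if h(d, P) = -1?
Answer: √298247 ≈ 546.12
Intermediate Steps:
z(p, u) = 10 + 5*u + 65*p (z(p, u) = 15 + 5*((p + u) + (-1 + 12*p)) = 15 + 5*(-1 + u + 13*p) = 15 + (-5 + 5*u + 65*p) = 10 + 5*u + 65*p)
√(z(h(13, 8), D(-12)) + 298227) = √((10 + 5*15 + 65*(-1)) + 298227) = √((10 + 75 - 65) + 298227) = √(20 + 298227) = √298247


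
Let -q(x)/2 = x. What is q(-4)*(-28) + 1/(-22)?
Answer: -4929/22 ≈ -224.05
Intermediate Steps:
q(x) = -2*x
q(-4)*(-28) + 1/(-22) = -2*(-4)*(-28) + 1/(-22) = 8*(-28) - 1/22 = -224 - 1/22 = -4929/22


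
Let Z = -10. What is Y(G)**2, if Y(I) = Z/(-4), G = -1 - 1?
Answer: 25/4 ≈ 6.2500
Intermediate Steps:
G = -2
Y(I) = 5/2 (Y(I) = -10/(-4) = -10*(-1/4) = 5/2)
Y(G)**2 = (5/2)**2 = 25/4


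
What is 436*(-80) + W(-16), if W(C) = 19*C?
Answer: -35184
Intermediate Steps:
436*(-80) + W(-16) = 436*(-80) + 19*(-16) = -34880 - 304 = -35184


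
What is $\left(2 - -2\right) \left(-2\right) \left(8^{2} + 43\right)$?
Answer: $-856$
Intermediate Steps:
$\left(2 - -2\right) \left(-2\right) \left(8^{2} + 43\right) = \left(2 + 2\right) \left(-2\right) \left(64 + 43\right) = 4 \left(-2\right) 107 = \left(-8\right) 107 = -856$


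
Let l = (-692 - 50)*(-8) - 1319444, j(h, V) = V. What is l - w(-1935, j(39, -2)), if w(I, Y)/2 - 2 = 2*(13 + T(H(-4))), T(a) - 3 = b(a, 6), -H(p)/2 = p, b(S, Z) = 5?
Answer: -1313596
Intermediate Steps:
H(p) = -2*p
T(a) = 8 (T(a) = 3 + 5 = 8)
w(I, Y) = 88 (w(I, Y) = 4 + 2*(2*(13 + 8)) = 4 + 2*(2*21) = 4 + 2*42 = 4 + 84 = 88)
l = -1313508 (l = -742*(-8) - 1319444 = 5936 - 1319444 = -1313508)
l - w(-1935, j(39, -2)) = -1313508 - 1*88 = -1313508 - 88 = -1313596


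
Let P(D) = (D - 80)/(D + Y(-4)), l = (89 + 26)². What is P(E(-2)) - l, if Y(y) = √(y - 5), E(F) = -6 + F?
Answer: -964721/73 + 264*I/73 ≈ -13215.0 + 3.6164*I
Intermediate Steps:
l = 13225 (l = 115² = 13225)
Y(y) = √(-5 + y)
P(D) = (-80 + D)/(D + 3*I) (P(D) = (D - 80)/(D + √(-5 - 4)) = (-80 + D)/(D + √(-9)) = (-80 + D)/(D + 3*I))
P(E(-2)) - l = (-80 + (-6 - 2))/((-6 - 2) + 3*I) - 1*13225 = (-80 - 8)/(-8 + 3*I) - 13225 = ((-8 - 3*I)/73)*(-88) - 13225 = -88*(-8 - 3*I)/73 - 13225 = -13225 - 88*(-8 - 3*I)/73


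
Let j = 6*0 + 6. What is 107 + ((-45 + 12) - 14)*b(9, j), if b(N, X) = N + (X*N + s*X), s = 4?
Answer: -3982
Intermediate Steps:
j = 6 (j = 0 + 6 = 6)
b(N, X) = N + 4*X + N*X (b(N, X) = N + (X*N + 4*X) = N + (N*X + 4*X) = N + (4*X + N*X) = N + 4*X + N*X)
107 + ((-45 + 12) - 14)*b(9, j) = 107 + ((-45 + 12) - 14)*(9 + 4*6 + 9*6) = 107 + (-33 - 14)*(9 + 24 + 54) = 107 - 47*87 = 107 - 4089 = -3982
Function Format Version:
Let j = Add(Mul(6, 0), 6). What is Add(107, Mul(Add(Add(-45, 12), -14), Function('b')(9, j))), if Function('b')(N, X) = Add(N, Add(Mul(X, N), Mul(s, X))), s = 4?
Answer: -3982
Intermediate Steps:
j = 6 (j = Add(0, 6) = 6)
Function('b')(N, X) = Add(N, Mul(4, X), Mul(N, X)) (Function('b')(N, X) = Add(N, Add(Mul(X, N), Mul(4, X))) = Add(N, Add(Mul(N, X), Mul(4, X))) = Add(N, Add(Mul(4, X), Mul(N, X))) = Add(N, Mul(4, X), Mul(N, X)))
Add(107, Mul(Add(Add(-45, 12), -14), Function('b')(9, j))) = Add(107, Mul(Add(Add(-45, 12), -14), Add(9, Mul(4, 6), Mul(9, 6)))) = Add(107, Mul(Add(-33, -14), Add(9, 24, 54))) = Add(107, Mul(-47, 87)) = Add(107, -4089) = -3982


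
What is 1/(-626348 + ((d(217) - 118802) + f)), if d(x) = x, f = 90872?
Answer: -1/654061 ≈ -1.5289e-6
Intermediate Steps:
1/(-626348 + ((d(217) - 118802) + f)) = 1/(-626348 + ((217 - 118802) + 90872)) = 1/(-626348 + (-118585 + 90872)) = 1/(-626348 - 27713) = 1/(-654061) = -1/654061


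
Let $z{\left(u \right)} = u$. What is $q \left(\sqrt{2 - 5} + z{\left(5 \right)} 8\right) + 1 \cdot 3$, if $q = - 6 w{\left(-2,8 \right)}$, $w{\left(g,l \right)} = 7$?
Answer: $-1677 - 42 i \sqrt{3} \approx -1677.0 - 72.746 i$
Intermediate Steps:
$q = -42$ ($q = \left(-6\right) 7 = -42$)
$q \left(\sqrt{2 - 5} + z{\left(5 \right)} 8\right) + 1 \cdot 3 = - 42 \left(\sqrt{2 - 5} + 5 \cdot 8\right) + 1 \cdot 3 = - 42 \left(\sqrt{-3} + 40\right) + 3 = - 42 \left(i \sqrt{3} + 40\right) + 3 = - 42 \left(40 + i \sqrt{3}\right) + 3 = \left(-1680 - 42 i \sqrt{3}\right) + 3 = -1677 - 42 i \sqrt{3}$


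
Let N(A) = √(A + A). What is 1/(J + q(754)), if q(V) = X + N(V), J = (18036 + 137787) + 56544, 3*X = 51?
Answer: 53096/11276740487 - √377/22553480974 ≈ 4.7076e-6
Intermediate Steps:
X = 17 (X = (⅓)*51 = 17)
N(A) = √2*√A (N(A) = √(2*A) = √2*√A)
J = 212367 (J = 155823 + 56544 = 212367)
q(V) = 17 + √2*√V
1/(J + q(754)) = 1/(212367 + (17 + √2*√754)) = 1/(212367 + (17 + 2*√377)) = 1/(212384 + 2*√377)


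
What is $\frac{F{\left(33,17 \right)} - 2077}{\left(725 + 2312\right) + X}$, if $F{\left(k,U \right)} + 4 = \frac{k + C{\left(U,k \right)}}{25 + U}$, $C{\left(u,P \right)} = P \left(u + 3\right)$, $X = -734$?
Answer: $- \frac{4129}{4606} \approx -0.89644$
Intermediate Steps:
$C{\left(u,P \right)} = P \left(3 + u\right)$
$F{\left(k,U \right)} = -4 + \frac{k + k \left(3 + U\right)}{25 + U}$
$\frac{F{\left(33,17 \right)} - 2077}{\left(725 + 2312\right) + X} = \frac{\frac{-100 + 33 - 68 + 33 \left(3 + 17\right)}{25 + 17} - 2077}{\left(725 + 2312\right) - 734} = \frac{\frac{-100 + 33 - 68 + 33 \cdot 20}{42} - 2077}{3037 - 734} = \frac{\frac{-100 + 33 - 68 + 660}{42} - 2077}{2303} = \left(\frac{1}{42} \cdot 525 - 2077\right) \frac{1}{2303} = \left(\frac{25}{2} - 2077\right) \frac{1}{2303} = \left(- \frac{4129}{2}\right) \frac{1}{2303} = - \frac{4129}{4606}$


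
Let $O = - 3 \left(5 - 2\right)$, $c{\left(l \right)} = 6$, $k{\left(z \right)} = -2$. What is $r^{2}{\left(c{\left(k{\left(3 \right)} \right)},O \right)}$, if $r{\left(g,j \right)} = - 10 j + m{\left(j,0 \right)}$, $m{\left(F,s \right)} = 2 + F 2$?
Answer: $5476$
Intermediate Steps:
$m{\left(F,s \right)} = 2 + 2 F$
$O = -9$ ($O = \left(-3\right) 3 = -9$)
$r{\left(g,j \right)} = 2 - 8 j$ ($r{\left(g,j \right)} = - 10 j + \left(2 + 2 j\right) = 2 - 8 j$)
$r^{2}{\left(c{\left(k{\left(3 \right)} \right)},O \right)} = \left(2 - -72\right)^{2} = \left(2 + 72\right)^{2} = 74^{2} = 5476$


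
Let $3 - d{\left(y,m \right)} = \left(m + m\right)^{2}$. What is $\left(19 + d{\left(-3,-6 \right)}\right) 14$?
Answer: $-1708$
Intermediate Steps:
$d{\left(y,m \right)} = 3 - 4 m^{2}$ ($d{\left(y,m \right)} = 3 - \left(m + m\right)^{2} = 3 - \left(2 m\right)^{2} = 3 - 4 m^{2}$)
$\left(19 + d{\left(-3,-6 \right)}\right) 14 = \left(19 + \left(3 - 4 \left(-6\right)^{2}\right)\right) 14 = \left(19 + \left(3 - 144\right)\right) 14 = \left(19 - 141\right) 14 = \left(-122\right) 14 = -1708$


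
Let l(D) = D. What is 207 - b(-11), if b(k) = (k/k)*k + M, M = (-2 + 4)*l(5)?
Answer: 208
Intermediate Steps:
M = 10 (M = (-2 + 4)*5 = 2*5 = 10)
b(k) = 10 + k (b(k) = (k/k)*k + 10 = 1*k + 10 = k + 10 = 10 + k)
207 - b(-11) = 207 - (10 - 11) = 207 - 1*(-1) = 207 + 1 = 208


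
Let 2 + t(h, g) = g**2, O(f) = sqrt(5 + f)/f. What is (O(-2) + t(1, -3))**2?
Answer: (14 - sqrt(3))**2/4 ≈ 37.626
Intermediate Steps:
O(f) = sqrt(5 + f)/f
t(h, g) = -2 + g**2
(O(-2) + t(1, -3))**2 = (sqrt(5 - 2)/(-2) + (-2 + (-3)**2))**2 = (-sqrt(3)/2 + (-2 + 9))**2 = (-sqrt(3)/2 + 7)**2 = (7 - sqrt(3)/2)**2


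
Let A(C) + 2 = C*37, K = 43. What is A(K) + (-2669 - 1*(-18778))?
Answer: 17698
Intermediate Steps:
A(C) = -2 + 37*C (A(C) = -2 + C*37 = -2 + 37*C)
A(K) + (-2669 - 1*(-18778)) = (-2 + 37*43) + (-2669 - 1*(-18778)) = (-2 + 1591) + (-2669 + 18778) = 1589 + 16109 = 17698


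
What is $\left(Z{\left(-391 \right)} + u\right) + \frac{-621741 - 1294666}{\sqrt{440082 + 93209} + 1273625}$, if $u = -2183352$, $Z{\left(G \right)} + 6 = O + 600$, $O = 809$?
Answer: $- \frac{3539385786861179341}{1622120107334} + \frac{1916407 \sqrt{533291}}{1622120107334} \approx -2.182 \cdot 10^{6}$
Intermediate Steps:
$Z{\left(G \right)} = 1403$ ($Z{\left(G \right)} = -6 + \left(809 + 600\right) = -6 + 1409 = 1403$)
$\left(Z{\left(-391 \right)} + u\right) + \frac{-621741 - 1294666}{\sqrt{440082 + 93209} + 1273625} = \left(1403 - 2183352\right) + \frac{-621741 - 1294666}{\sqrt{440082 + 93209} + 1273625} = -2181949 + \frac{-621741 - 1294666}{\sqrt{533291} + 1273625} = -2181949 - \frac{1916407}{1273625 + \sqrt{533291}}$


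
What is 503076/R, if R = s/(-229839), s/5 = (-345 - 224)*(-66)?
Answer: -19271080794/31295 ≈ -6.1579e+5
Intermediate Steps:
s = 187770 (s = 5*((-345 - 224)*(-66)) = 5*(-569*(-66)) = 5*37554 = 187770)
R = -62590/76613 (R = 187770/(-229839) = 187770*(-1/229839) = -62590/76613 ≈ -0.81696)
503076/R = 503076/(-62590/76613) = 503076*(-76613/62590) = -19271080794/31295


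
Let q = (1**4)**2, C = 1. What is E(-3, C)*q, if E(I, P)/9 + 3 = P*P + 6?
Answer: 36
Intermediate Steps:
E(I, P) = 27 + 9*P**2 (E(I, P) = -27 + 9*(P*P + 6) = -27 + 9*(P**2 + 6) = -27 + 9*(6 + P**2) = -27 + (54 + 9*P**2) = 27 + 9*P**2)
q = 1 (q = 1**2 = 1)
E(-3, C)*q = (27 + 9*1**2)*1 = (27 + 9*1)*1 = (27 + 9)*1 = 36*1 = 36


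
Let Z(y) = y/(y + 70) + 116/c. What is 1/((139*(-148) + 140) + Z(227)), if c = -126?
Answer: -2079/42478453 ≈ -4.8942e-5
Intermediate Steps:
Z(y) = -58/63 + y/(70 + y) (Z(y) = y/(y + 70) + 116/(-126) = y/(70 + y) + 116*(-1/126) = y/(70 + y) - 58/63 = -58/63 + y/(70 + y))
1/((139*(-148) + 140) + Z(227)) = 1/((139*(-148) + 140) + 5*(-812 + 227)/(63*(70 + 227))) = 1/((-20572 + 140) + (5/63)*(-585)/297) = 1/(-20432 + (5/63)*(1/297)*(-585)) = 1/(-20432 - 325/2079) = 1/(-42478453/2079) = -2079/42478453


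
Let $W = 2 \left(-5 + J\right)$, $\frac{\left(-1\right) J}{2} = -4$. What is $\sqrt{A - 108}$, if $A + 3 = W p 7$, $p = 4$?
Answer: $\sqrt{57} \approx 7.5498$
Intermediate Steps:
$J = 8$ ($J = \left(-2\right) \left(-4\right) = 8$)
$W = 6$ ($W = 2 \left(-5 + 8\right) = 2 \cdot 3 = 6$)
$A = 165$ ($A = -3 + 6 \cdot 4 \cdot 7 = -3 + 24 \cdot 7 = -3 + 168 = 165$)
$\sqrt{A - 108} = \sqrt{165 - 108} = \sqrt{57}$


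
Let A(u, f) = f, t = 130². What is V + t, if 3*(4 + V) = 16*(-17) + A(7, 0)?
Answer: 50416/3 ≈ 16805.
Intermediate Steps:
t = 16900
V = -284/3 (V = -4 + (16*(-17) + 0)/3 = -4 + (-272 + 0)/3 = -4 + (⅓)*(-272) = -4 - 272/3 = -284/3 ≈ -94.667)
V + t = -284/3 + 16900 = 50416/3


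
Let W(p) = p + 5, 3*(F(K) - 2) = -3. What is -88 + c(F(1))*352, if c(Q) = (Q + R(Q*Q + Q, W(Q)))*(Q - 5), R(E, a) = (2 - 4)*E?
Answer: 4136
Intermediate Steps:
F(K) = 1 (F(K) = 2 + (1/3)*(-3) = 2 - 1 = 1)
W(p) = 5 + p
R(E, a) = -2*E
c(Q) = (-5 + Q)*(-Q - 2*Q**2) (c(Q) = (Q - 2*(Q*Q + Q))*(Q - 5) = (Q - 2*(Q**2 + Q))*(-5 + Q) = (Q - 2*(Q + Q**2))*(-5 + Q) = (Q + (-2*Q - 2*Q**2))*(-5 + Q) = (-Q - 2*Q**2)*(-5 + Q) = (-5 + Q)*(-Q - 2*Q**2))
-88 + c(F(1))*352 = -88 + (1*(5 - 2*1**2 + 9*1))*352 = -88 + (1*(5 - 2*1 + 9))*352 = -88 + (1*(5 - 2 + 9))*352 = -88 + (1*12)*352 = -88 + 12*352 = -88 + 4224 = 4136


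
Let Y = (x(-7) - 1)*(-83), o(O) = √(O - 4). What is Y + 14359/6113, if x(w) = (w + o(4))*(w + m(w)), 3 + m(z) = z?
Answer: -59856363/6113 ≈ -9791.7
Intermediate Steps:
o(O) = √(-4 + O)
m(z) = -3 + z
x(w) = w*(-3 + 2*w) (x(w) = (w + √(-4 + 4))*(w + (-3 + w)) = (w + √0)*(-3 + 2*w) = (w + 0)*(-3 + 2*w) = w*(-3 + 2*w))
Y = -9794 (Y = (-7*(-3 + 2*(-7)) - 1)*(-83) = (-7*(-3 - 14) - 1)*(-83) = (-7*(-17) - 1)*(-83) = (119 - 1)*(-83) = 118*(-83) = -9794)
Y + 14359/6113 = -9794 + 14359/6113 = -59856363/6113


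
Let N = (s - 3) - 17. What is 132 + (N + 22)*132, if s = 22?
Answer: 3300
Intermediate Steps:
N = 2 (N = (22 - 3) - 17 = 19 - 17 = 2)
132 + (N + 22)*132 = 132 + (2 + 22)*132 = 132 + 24*132 = 132 + 3168 = 3300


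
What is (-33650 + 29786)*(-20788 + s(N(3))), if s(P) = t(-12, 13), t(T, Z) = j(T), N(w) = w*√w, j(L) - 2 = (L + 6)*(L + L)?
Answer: 79760688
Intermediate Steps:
j(L) = 2 + 2*L*(6 + L) (j(L) = 2 + (L + 6)*(L + L) = 2 + (6 + L)*(2*L) = 2 + 2*L*(6 + L))
N(w) = w^(3/2)
t(T, Z) = 2 + 2*T² + 12*T
s(P) = 146 (s(P) = 2 + 2*(-12)² + 12*(-12) = 2 + 2*144 - 144 = 2 + 288 - 144 = 146)
(-33650 + 29786)*(-20788 + s(N(3))) = (-33650 + 29786)*(-20788 + 146) = -3864*(-20642) = 79760688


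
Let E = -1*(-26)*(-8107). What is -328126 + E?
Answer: -538908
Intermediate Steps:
E = -210782 (E = 26*(-8107) = -210782)
-328126 + E = -328126 - 210782 = -538908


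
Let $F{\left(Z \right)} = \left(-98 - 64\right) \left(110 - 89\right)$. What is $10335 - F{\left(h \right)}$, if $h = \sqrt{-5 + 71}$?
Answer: $13737$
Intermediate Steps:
$h = \sqrt{66} \approx 8.124$
$F{\left(Z \right)} = -3402$ ($F{\left(Z \right)} = \left(-162\right) 21 = -3402$)
$10335 - F{\left(h \right)} = 10335 - -3402 = 10335 + 3402 = 13737$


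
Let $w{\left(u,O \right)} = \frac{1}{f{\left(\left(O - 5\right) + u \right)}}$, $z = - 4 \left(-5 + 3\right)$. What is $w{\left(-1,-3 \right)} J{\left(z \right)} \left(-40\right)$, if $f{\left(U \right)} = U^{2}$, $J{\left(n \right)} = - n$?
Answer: $\frac{320}{81} \approx 3.9506$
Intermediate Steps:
$z = 8$ ($z = \left(-4\right) \left(-2\right) = 8$)
$w{\left(u,O \right)} = \frac{1}{\left(-5 + O + u\right)^{2}}$ ($w{\left(u,O \right)} = \frac{1}{\left(\left(O - 5\right) + u\right)^{2}} = \frac{1}{\left(\left(-5 + O\right) + u\right)^{2}} = \frac{1}{\left(-5 + O + u\right)^{2}}$)
$w{\left(-1,-3 \right)} J{\left(z \right)} \left(-40\right) = \frac{\left(-1\right) 8}{\left(-5 - 3 - 1\right)^{2}} \left(-40\right) = \frac{1}{81} \left(-8\right) \left(-40\right) = \left(- \frac{8}{81}\right) \left(-40\right) = \frac{320}{81}$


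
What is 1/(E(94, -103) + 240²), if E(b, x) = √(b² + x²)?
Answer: 11520/663548111 - √19445/3317740555 ≈ 1.7319e-5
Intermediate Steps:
1/(E(94, -103) + 240²) = 1/(√(94² + (-103)²) + 240²) = 1/(√(8836 + 10609) + 57600) = 1/(√19445 + 57600) = 1/(57600 + √19445)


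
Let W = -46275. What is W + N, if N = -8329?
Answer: -54604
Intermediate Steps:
W + N = -46275 - 8329 = -54604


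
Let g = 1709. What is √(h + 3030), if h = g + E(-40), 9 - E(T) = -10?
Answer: √4758 ≈ 68.978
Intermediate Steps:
E(T) = 19 (E(T) = 9 - 1*(-10) = 9 + 10 = 19)
h = 1728 (h = 1709 + 19 = 1728)
√(h + 3030) = √(1728 + 3030) = √4758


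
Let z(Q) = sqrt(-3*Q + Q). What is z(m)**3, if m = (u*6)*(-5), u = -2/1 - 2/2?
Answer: -1080*I*sqrt(5) ≈ -2415.0*I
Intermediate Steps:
u = -3 (u = -2*1 - 2*1/2 = -2 - 1 = -3)
m = 90 (m = -3*6*(-5) = -18*(-5) = 90)
z(Q) = sqrt(2)*sqrt(-Q) (z(Q) = sqrt(-2*Q) = sqrt(2)*sqrt(-Q))
z(m)**3 = (sqrt(2)*sqrt(-1*90))**3 = (sqrt(2)*sqrt(-90))**3 = (sqrt(2)*(3*I*sqrt(10)))**3 = (6*I*sqrt(5))**3 = -1080*I*sqrt(5)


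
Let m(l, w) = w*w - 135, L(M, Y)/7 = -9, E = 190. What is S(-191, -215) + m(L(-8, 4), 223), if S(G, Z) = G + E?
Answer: 49593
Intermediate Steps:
S(G, Z) = 190 + G (S(G, Z) = G + 190 = 190 + G)
L(M, Y) = -63 (L(M, Y) = 7*(-9) = -63)
m(l, w) = -135 + w² (m(l, w) = w² - 135 = -135 + w²)
S(-191, -215) + m(L(-8, 4), 223) = (190 - 191) + (-135 + 223²) = -1 + (-135 + 49729) = -1 + 49594 = 49593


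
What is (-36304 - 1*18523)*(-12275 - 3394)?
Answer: 859084263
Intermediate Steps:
(-36304 - 1*18523)*(-12275 - 3394) = (-36304 - 18523)*(-15669) = -54827*(-15669) = 859084263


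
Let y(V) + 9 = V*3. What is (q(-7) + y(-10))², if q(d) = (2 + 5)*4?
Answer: 121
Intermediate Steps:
q(d) = 28 (q(d) = 7*4 = 28)
y(V) = -9 + 3*V (y(V) = -9 + V*3 = -9 + 3*V)
(q(-7) + y(-10))² = (28 + (-9 + 3*(-10)))² = (28 + (-9 - 30))² = (28 - 39)² = (-11)² = 121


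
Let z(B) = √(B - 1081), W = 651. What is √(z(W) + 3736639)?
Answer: √(3736639 + I*√430) ≈ 1933.0 + 0.005*I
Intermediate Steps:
z(B) = √(-1081 + B)
√(z(W) + 3736639) = √(√(-1081 + 651) + 3736639) = √(√(-430) + 3736639) = √(I*√430 + 3736639) = √(3736639 + I*√430)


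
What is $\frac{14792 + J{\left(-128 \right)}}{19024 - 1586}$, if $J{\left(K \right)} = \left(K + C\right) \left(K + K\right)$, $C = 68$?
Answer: $\frac{15076}{8719} \approx 1.7291$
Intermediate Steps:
$J{\left(K \right)} = 2 K \left(68 + K\right)$ ($J{\left(K \right)} = \left(K + 68\right) \left(K + K\right) = \left(68 + K\right) 2 K = 2 K \left(68 + K\right)$)
$\frac{14792 + J{\left(-128 \right)}}{19024 - 1586} = \frac{14792 + 2 \left(-128\right) \left(68 - 128\right)}{19024 - 1586} = \frac{14792 + 2 \left(-128\right) \left(-60\right)}{17438} = \left(14792 + 15360\right) \frac{1}{17438} = 30152 \cdot \frac{1}{17438} = \frac{15076}{8719}$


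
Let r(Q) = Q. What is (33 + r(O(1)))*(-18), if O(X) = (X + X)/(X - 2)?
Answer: -558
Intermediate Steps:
O(X) = 2*X/(-2 + X) (O(X) = (2*X)/(-2 + X) = 2*X/(-2 + X))
(33 + r(O(1)))*(-18) = (33 + 2*1/(-2 + 1))*(-18) = (33 + 2*1/(-1))*(-18) = (33 + 2*1*(-1))*(-18) = (33 - 2)*(-18) = 31*(-18) = -558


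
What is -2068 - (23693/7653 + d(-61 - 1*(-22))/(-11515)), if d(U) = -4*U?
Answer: -182512673087/88124295 ≈ -2071.1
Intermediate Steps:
-2068 - (23693/7653 + d(-61 - 1*(-22))/(-11515)) = -2068 - (23693/7653 - 4*(-61 - 1*(-22))/(-11515)) = -2068 - (23693*(1/7653) - 4*(-61 + 22)*(-1/11515)) = -2068 - (23693/7653 - 4*(-39)*(-1/11515)) = -2068 - (23693/7653 + 156*(-1/11515)) = -2068 - (23693/7653 - 156/11515) = -2068 - 1*271631027/88124295 = -2068 - 271631027/88124295 = -182512673087/88124295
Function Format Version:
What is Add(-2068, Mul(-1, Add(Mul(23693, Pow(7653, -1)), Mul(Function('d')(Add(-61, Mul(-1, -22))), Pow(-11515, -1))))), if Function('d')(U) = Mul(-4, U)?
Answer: Rational(-182512673087, 88124295) ≈ -2071.1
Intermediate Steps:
Add(-2068, Mul(-1, Add(Mul(23693, Pow(7653, -1)), Mul(Function('d')(Add(-61, Mul(-1, -22))), Pow(-11515, -1))))) = Add(-2068, Mul(-1, Add(Mul(23693, Pow(7653, -1)), Mul(Mul(-4, Add(-61, Mul(-1, -22))), Pow(-11515, -1))))) = Add(-2068, Mul(-1, Add(Mul(23693, Rational(1, 7653)), Mul(Mul(-4, Add(-61, 22)), Rational(-1, 11515))))) = Add(-2068, Mul(-1, Add(Rational(23693, 7653), Mul(Mul(-4, -39), Rational(-1, 11515))))) = Add(-2068, Mul(-1, Add(Rational(23693, 7653), Mul(156, Rational(-1, 11515))))) = Add(-2068, Mul(-1, Add(Rational(23693, 7653), Rational(-156, 11515)))) = Add(-2068, Mul(-1, Rational(271631027, 88124295))) = Add(-2068, Rational(-271631027, 88124295)) = Rational(-182512673087, 88124295)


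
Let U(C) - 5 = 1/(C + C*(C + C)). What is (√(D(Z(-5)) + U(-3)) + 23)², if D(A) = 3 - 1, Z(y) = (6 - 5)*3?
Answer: (345 + √1590)²/225 ≈ 658.35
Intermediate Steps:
U(C) = 5 + 1/(C + 2*C²) (U(C) = 5 + 1/(C + C*(C + C)) = 5 + 1/(C + C*(2*C)) = 5 + 1/(C + 2*C²))
Z(y) = 3 (Z(y) = 1*3 = 3)
D(A) = 2
(√(D(Z(-5)) + U(-3)) + 23)² = (√(2 + (1 + 5*(-3) + 10*(-3)²)/((-3)*(1 + 2*(-3)))) + 23)² = (√(2 - (1 - 15 + 10*9)/(3*(1 - 6))) + 23)² = (√(2 - ⅓*(1 - 15 + 90)/(-5)) + 23)² = (√(2 - ⅓*(-⅕)*76) + 23)² = (√(2 + 76/15) + 23)² = (√(106/15) + 23)² = (√1590/15 + 23)² = (23 + √1590/15)²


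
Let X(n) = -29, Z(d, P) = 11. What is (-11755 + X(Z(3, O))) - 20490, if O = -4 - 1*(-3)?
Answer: -32274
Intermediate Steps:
O = -1 (O = -4 + 3 = -1)
(-11755 + X(Z(3, O))) - 20490 = (-11755 - 29) - 20490 = -11784 - 20490 = -32274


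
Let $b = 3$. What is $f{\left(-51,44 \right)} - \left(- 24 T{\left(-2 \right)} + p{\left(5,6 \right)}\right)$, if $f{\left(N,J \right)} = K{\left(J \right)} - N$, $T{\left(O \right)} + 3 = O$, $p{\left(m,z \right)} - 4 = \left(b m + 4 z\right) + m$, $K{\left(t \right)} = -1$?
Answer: $-118$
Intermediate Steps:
$p{\left(m,z \right)} = 4 + 4 m + 4 z$ ($p{\left(m,z \right)} = 4 + \left(\left(3 m + 4 z\right) + m\right) = 4 + \left(4 m + 4 z\right) = 4 + 4 m + 4 z$)
$T{\left(O \right)} = -3 + O$
$f{\left(N,J \right)} = -1 - N$
$f{\left(-51,44 \right)} - \left(- 24 T{\left(-2 \right)} + p{\left(5,6 \right)}\right) = \left(-1 - -51\right) - \left(- 24 \left(-3 - 2\right) + \left(4 + 4 \cdot 5 + 4 \cdot 6\right)\right) = \left(-1 + 51\right) - \left(\left(-24\right) \left(-5\right) + \left(4 + 20 + 24\right)\right) = 50 - \left(120 + 48\right) = 50 - 168 = -118$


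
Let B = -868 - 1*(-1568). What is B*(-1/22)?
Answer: -350/11 ≈ -31.818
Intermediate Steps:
B = 700 (B = -868 + 1568 = 700)
B*(-1/22) = 700*(-1/22) = -350/11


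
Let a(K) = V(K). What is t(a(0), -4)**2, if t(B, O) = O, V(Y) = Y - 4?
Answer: 16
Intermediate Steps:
V(Y) = -4 + Y
a(K) = -4 + K
t(a(0), -4)**2 = (-4)**2 = 16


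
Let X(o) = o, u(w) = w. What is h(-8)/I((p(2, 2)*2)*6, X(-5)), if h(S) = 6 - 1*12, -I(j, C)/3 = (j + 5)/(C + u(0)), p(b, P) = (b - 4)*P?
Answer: 10/43 ≈ 0.23256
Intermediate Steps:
p(b, P) = P*(-4 + b) (p(b, P) = (-4 + b)*P = P*(-4 + b))
I(j, C) = -3*(5 + j)/C (I(j, C) = -3*(j + 5)/(C + 0) = -3*(5 + j)/C)
h(S) = -6 (h(S) = 6 - 12 = -6)
h(-8)/I((p(2, 2)*2)*6, X(-5)) = -6*(-5/(3*(-5 - (2*(-4 + 2))*2*6))) = -6*(-5/(3*(-5 - (2*(-2))*2*6))) = -6*(-5/(3*(-5 - (-4*2)*6))) = -6*(-5/(3*(-5 - (-8)*6))) = -6*(-5/(3*(-5 - 1*(-48)))) = -6*(-5/(3*(-5 + 48))) = -6/(3*(-1/5)*43) = -6/(-129/5) = -6*(-5/129) = 10/43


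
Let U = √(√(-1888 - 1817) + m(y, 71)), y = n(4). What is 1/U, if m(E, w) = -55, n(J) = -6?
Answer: (-55 + I*√3705)^(-½) ≈ 0.044818 - 0.1009*I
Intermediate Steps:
y = -6
U = √(-55 + I*√3705) (U = √(√(-1888 - 1817) - 55) = √(√(-3705) - 55) = √(I*√3705 - 55) = √(-55 + I*√3705) ≈ 3.6767 + 8.2776*I)
1/U = 1/(√(-55 + I*√3705)) = (-55 + I*√3705)^(-½)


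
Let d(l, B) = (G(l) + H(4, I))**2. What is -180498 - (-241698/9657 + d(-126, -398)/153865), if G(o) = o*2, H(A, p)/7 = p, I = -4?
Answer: -17877393903328/99058287 ≈ -1.8047e+5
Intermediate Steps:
H(A, p) = 7*p
G(o) = 2*o
d(l, B) = (-28 + 2*l)**2 (d(l, B) = (2*l + 7*(-4))**2 = (2*l - 28)**2 = (-28 + 2*l)**2)
-180498 - (-241698/9657 + d(-126, -398)/153865) = -180498 - (-241698/9657 + (4*(-14 - 126)**2)/153865) = -180498 - (-241698*1/9657 + (4*(-140)**2)*(1/153865)) = -180498 - (-80566/3219 + (4*19600)*(1/153865)) = -180498 - (-80566/3219 + 78400*(1/153865)) = -180498 - (-80566/3219 + 15680/30773) = -180498 - 1*(-2428783598/99058287) = -180498 + 2428783598/99058287 = -17877393903328/99058287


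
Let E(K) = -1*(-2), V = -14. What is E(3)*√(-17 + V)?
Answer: 2*I*√31 ≈ 11.136*I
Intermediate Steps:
E(K) = 2
E(3)*√(-17 + V) = 2*√(-17 - 14) = 2*√(-31) = 2*(I*√31) = 2*I*√31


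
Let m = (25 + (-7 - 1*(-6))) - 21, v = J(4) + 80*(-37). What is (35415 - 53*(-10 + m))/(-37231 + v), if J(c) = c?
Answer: -35786/40187 ≈ -0.89049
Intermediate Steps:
v = -2956 (v = 4 + 80*(-37) = 4 - 2960 = -2956)
m = 3 (m = (25 + (-7 + 6)) - 21 = (25 - 1) - 21 = 24 - 21 = 3)
(35415 - 53*(-10 + m))/(-37231 + v) = (35415 - 53*(-10 + 3))/(-37231 - 2956) = (35415 - 53*(-7))/(-40187) = (35415 + 371)*(-1/40187) = 35786*(-1/40187) = -35786/40187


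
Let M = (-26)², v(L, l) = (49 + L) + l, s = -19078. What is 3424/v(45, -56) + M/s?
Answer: 16324346/181241 ≈ 90.070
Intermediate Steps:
v(L, l) = 49 + L + l
M = 676
3424/v(45, -56) + M/s = 3424/(49 + 45 - 56) + 676/(-19078) = 3424/38 + 676*(-1/19078) = 3424*(1/38) - 338/9539 = 1712/19 - 338/9539 = 16324346/181241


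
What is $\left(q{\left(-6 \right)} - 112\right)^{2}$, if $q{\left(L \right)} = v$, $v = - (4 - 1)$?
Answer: $13225$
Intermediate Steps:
$v = -3$ ($v = \left(-1\right) 3 = -3$)
$q{\left(L \right)} = -3$
$\left(q{\left(-6 \right)} - 112\right)^{2} = \left(-3 - 112\right)^{2} = \left(-115\right)^{2} = 13225$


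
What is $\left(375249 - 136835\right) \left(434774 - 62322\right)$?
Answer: $88797771128$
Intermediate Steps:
$\left(375249 - 136835\right) \left(434774 - 62322\right) = 238414 \cdot 372452 = 88797771128$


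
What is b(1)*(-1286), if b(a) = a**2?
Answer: -1286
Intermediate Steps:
b(1)*(-1286) = 1**2*(-1286) = 1*(-1286) = -1286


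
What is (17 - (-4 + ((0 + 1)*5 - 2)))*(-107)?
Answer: -1926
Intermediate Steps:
(17 - (-4 + ((0 + 1)*5 - 2)))*(-107) = (17 - (-4 + (1*5 - 2)))*(-107) = (17 - (-4 + (5 - 2)))*(-107) = (17 - (-4 + 3))*(-107) = (17 - 1*(-1))*(-107) = (17 + 1)*(-107) = 18*(-107) = -1926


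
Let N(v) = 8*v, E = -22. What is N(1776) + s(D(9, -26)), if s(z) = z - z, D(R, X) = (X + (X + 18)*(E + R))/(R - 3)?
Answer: 14208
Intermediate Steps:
D(R, X) = (X + (-22 + R)*(18 + X))/(-3 + R) (D(R, X) = (X + (X + 18)*(-22 + R))/(R - 3) = (X + (18 + X)*(-22 + R))/(-3 + R) = (X + (-22 + R)*(18 + X))/(-3 + R))
s(z) = 0
N(1776) + s(D(9, -26)) = 8*1776 + 0 = 14208 + 0 = 14208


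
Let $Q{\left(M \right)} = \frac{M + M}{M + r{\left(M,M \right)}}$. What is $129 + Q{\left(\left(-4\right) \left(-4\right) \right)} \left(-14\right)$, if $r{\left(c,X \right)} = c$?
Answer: $115$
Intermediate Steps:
$Q{\left(M \right)} = 1$ ($Q{\left(M \right)} = \frac{M + M}{M + M} = \frac{2 M}{2 M} = 2 M \frac{1}{2 M} = 1$)
$129 + Q{\left(\left(-4\right) \left(-4\right) \right)} \left(-14\right) = 129 + 1 \left(-14\right) = 129 - 14 = 115$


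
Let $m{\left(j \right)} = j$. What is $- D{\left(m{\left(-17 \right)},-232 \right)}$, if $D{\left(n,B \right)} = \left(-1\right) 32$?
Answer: $32$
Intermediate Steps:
$D{\left(n,B \right)} = -32$
$- D{\left(m{\left(-17 \right)},-232 \right)} = \left(-1\right) \left(-32\right) = 32$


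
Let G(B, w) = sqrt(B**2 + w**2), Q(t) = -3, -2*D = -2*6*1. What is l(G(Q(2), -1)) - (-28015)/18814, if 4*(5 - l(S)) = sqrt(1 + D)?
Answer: 122085/18814 - sqrt(7)/4 ≈ 5.8276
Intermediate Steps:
D = 6 (D = -(-2*6)/2 = -(-6) = -1/2*(-12) = 6)
l(S) = 5 - sqrt(7)/4 (l(S) = 5 - sqrt(1 + 6)/4 = 5 - sqrt(7)/4)
l(G(Q(2), -1)) - (-28015)/18814 = (5 - sqrt(7)/4) - (-28015)/18814 = (5 - sqrt(7)/4) - 1*(-28015/18814) = (5 - sqrt(7)/4) + 28015/18814 = 122085/18814 - sqrt(7)/4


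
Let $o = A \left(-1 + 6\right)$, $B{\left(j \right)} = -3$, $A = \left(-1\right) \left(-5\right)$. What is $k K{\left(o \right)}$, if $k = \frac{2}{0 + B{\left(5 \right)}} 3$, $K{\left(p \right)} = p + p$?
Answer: $-100$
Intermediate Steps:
$A = 5$
$o = 25$ ($o = 5 \left(-1 + 6\right) = 5 \cdot 5 = 25$)
$K{\left(p \right)} = 2 p$
$k = -2$ ($k = \frac{2}{0 - 3} \cdot 3 = \frac{2}{-3} \cdot 3 = 2 \left(- \frac{1}{3}\right) 3 = \left(- \frac{2}{3}\right) 3 = -2$)
$k K{\left(o \right)} = - 2 \cdot 2 \cdot 25 = \left(-2\right) 50 = -100$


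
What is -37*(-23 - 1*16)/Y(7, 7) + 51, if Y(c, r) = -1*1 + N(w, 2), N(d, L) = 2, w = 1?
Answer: 1494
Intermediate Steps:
Y(c, r) = 1 (Y(c, r) = -1*1 + 2 = -1 + 2 = 1)
-37*(-23 - 1*16)/Y(7, 7) + 51 = -37*(-23 - 1*16)/1 + 51 = -37*(-23 - 16) + 51 = -(-1443) + 51 = -37*(-39) + 51 = 1443 + 51 = 1494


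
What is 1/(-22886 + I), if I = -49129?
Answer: -1/72015 ≈ -1.3886e-5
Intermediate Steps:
1/(-22886 + I) = 1/(-22886 - 49129) = 1/(-72015) = -1/72015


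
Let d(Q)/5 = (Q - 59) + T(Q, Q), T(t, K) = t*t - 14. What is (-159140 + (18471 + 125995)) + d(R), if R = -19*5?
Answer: 29611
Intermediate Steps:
T(t, K) = -14 + t² (T(t, K) = t² - 14 = -14 + t²)
R = -95
d(Q) = -365 + 5*Q + 5*Q² (d(Q) = 5*((Q - 59) + (-14 + Q²)) = 5*((-59 + Q) + (-14 + Q²)) = 5*(-73 + Q + Q²) = -365 + 5*Q + 5*Q²)
(-159140 + (18471 + 125995)) + d(R) = (-159140 + (18471 + 125995)) + (-365 + 5*(-95) + 5*(-95)²) = (-159140 + 144466) + (-365 - 475 + 5*9025) = -14674 + (-365 - 475 + 45125) = -14674 + 44285 = 29611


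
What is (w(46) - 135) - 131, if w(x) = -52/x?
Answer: -6144/23 ≈ -267.13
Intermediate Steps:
(w(46) - 135) - 131 = (-52/46 - 135) - 131 = (-52*1/46 - 135) - 131 = (-26/23 - 135) - 131 = -3131/23 - 131 = -6144/23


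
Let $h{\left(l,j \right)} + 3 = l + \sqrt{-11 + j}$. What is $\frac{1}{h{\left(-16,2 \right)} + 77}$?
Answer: $\frac{58}{3373} - \frac{3 i}{3373} \approx 0.017195 - 0.00088942 i$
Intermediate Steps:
$h{\left(l,j \right)} = -3 + l + \sqrt{-11 + j}$ ($h{\left(l,j \right)} = -3 + \left(l + \sqrt{-11 + j}\right) = -3 + l + \sqrt{-11 + j}$)
$\frac{1}{h{\left(-16,2 \right)} + 77} = \frac{1}{\left(-3 - 16 + \sqrt{-11 + 2}\right) + 77} = \frac{1}{\left(-3 - 16 + \sqrt{-9}\right) + 77} = \frac{1}{\left(-3 - 16 + 3 i\right) + 77} = \frac{1}{\left(-19 + 3 i\right) + 77} = \frac{1}{58 + 3 i} = \frac{58 - 3 i}{3373}$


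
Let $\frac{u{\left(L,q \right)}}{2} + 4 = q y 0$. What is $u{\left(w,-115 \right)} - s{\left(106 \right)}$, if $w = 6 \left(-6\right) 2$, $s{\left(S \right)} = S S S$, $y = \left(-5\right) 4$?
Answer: $-1191024$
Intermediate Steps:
$y = -20$
$s{\left(S \right)} = S^{3}$ ($s{\left(S \right)} = S S^{2} = S^{3}$)
$w = -72$ ($w = \left(-36\right) 2 = -72$)
$u{\left(L,q \right)} = -8$ ($u{\left(L,q \right)} = -8 + 2 q \left(-20\right) 0 = -8 + 2 - 20 q 0 = -8 + 2 \cdot 0 = -8 + 0 = -8$)
$u{\left(w,-115 \right)} - s{\left(106 \right)} = -8 - 106^{3} = -8 - 1191016 = -1191024$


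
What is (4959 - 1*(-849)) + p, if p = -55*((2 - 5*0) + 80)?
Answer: 1298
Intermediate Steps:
p = -4510 (p = -55*((2 + 0) + 80) = -55*(2 + 80) = -55*82 = -4510)
(4959 - 1*(-849)) + p = (4959 - 1*(-849)) - 4510 = (4959 + 849) - 4510 = 5808 - 4510 = 1298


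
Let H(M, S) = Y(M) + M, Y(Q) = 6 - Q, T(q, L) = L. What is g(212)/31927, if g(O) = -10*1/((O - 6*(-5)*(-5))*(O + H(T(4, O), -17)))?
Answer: -5/215762666 ≈ -2.3174e-8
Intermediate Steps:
H(M, S) = 6 (H(M, S) = (6 - M) + M = 6)
g(O) = -10/((-150 + O)*(6 + O)) (g(O) = -10*1/((O + 6)*(O - 6*(-5)*(-5))) = -10*1/((6 + O)*(O + 30*(-5))) = -10*1/((6 + O)*(O - 150)) = -10*1/((-150 + O)*(6 + O)) = -10/((-150 + O)*(6 + O)))
g(212)/31927 = (10/(900 - 1*212**2 + 144*212))/31927 = (10/(900 - 1*44944 + 30528))*(1/31927) = (10/(900 - 44944 + 30528))*(1/31927) = (10/(-13516))*(1/31927) = (10*(-1/13516))*(1/31927) = -5/6758*1/31927 = -5/215762666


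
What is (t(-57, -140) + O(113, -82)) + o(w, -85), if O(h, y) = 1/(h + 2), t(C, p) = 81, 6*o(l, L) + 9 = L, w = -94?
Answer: 22543/345 ≈ 65.342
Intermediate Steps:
o(l, L) = -3/2 + L/6
O(h, y) = 1/(2 + h)
(t(-57, -140) + O(113, -82)) + o(w, -85) = (81 + 1/(2 + 113)) + (-3/2 + (⅙)*(-85)) = (81 + 1/115) + (-3/2 - 85/6) = (81 + 1/115) - 47/3 = 9316/115 - 47/3 = 22543/345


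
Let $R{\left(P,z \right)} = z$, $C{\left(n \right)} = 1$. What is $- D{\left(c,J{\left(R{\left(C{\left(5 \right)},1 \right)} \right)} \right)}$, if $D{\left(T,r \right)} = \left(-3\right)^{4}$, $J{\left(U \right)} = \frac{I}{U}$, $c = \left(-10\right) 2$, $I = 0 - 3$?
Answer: $-81$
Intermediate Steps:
$I = -3$ ($I = 0 - 3 = -3$)
$c = -20$
$J{\left(U \right)} = - \frac{3}{U}$
$D{\left(T,r \right)} = 81$
$- D{\left(c,J{\left(R{\left(C{\left(5 \right)},1 \right)} \right)} \right)} = \left(-1\right) 81 = -81$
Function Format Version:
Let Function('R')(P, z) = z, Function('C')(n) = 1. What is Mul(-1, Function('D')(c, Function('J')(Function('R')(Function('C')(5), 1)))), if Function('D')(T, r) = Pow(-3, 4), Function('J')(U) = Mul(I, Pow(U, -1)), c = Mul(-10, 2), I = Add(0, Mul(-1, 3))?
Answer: -81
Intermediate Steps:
I = -3 (I = Add(0, -3) = -3)
c = -20
Function('J')(U) = Mul(-3, Pow(U, -1))
Function('D')(T, r) = 81
Mul(-1, Function('D')(c, Function('J')(Function('R')(Function('C')(5), 1)))) = Mul(-1, 81) = -81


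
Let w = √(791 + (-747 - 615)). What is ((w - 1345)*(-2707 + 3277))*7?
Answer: -5366550 + 3990*I*√571 ≈ -5.3666e+6 + 95344.0*I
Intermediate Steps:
w = I*√571 (w = √(791 - 1362) = √(-571) = I*√571 ≈ 23.896*I)
((w - 1345)*(-2707 + 3277))*7 = ((I*√571 - 1345)*(-2707 + 3277))*7 = ((-1345 + I*√571)*570)*7 = (-766650 + 570*I*√571)*7 = -5366550 + 3990*I*√571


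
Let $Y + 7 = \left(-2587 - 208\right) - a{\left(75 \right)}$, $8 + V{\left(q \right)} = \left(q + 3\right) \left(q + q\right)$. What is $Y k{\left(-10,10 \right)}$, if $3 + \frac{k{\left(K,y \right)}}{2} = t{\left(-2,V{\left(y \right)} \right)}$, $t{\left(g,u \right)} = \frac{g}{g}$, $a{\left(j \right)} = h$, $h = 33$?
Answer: $11340$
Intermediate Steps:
$a{\left(j \right)} = 33$
$V{\left(q \right)} = -8 + 2 q \left(3 + q\right)$ ($V{\left(q \right)} = -8 + \left(q + 3\right) \left(q + q\right) = -8 + \left(3 + q\right) 2 q = -8 + 2 q \left(3 + q\right)$)
$t{\left(g,u \right)} = 1$
$k{\left(K,y \right)} = -4$ ($k{\left(K,y \right)} = -6 + 2 \cdot 1 = -6 + 2 = -4$)
$Y = -2835$ ($Y = -7 - 2828 = -2835$)
$Y k{\left(-10,10 \right)} = \left(-2835\right) \left(-4\right) = 11340$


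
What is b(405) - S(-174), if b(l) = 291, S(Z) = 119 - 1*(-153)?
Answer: 19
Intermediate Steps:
S(Z) = 272 (S(Z) = 119 + 153 = 272)
b(405) - S(-174) = 291 - 1*272 = 291 - 272 = 19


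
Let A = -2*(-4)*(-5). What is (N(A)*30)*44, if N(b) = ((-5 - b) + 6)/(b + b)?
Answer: -1353/2 ≈ -676.50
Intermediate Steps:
A = -40 (A = 8*(-5) = -40)
N(b) = (1 - b)/(2*b) (N(b) = (1 - b)/((2*b)) = (1 - b)*(1/(2*b)) = (1 - b)/(2*b))
(N(A)*30)*44 = (((1/2)*(1 - 1*(-40))/(-40))*30)*44 = (((1/2)*(-1/40)*(1 + 40))*30)*44 = (((1/2)*(-1/40)*41)*30)*44 = -41/80*30*44 = -123/8*44 = -1353/2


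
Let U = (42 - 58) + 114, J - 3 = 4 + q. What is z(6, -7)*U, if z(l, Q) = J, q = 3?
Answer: 980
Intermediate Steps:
J = 10 (J = 3 + (4 + 3) = 3 + 7 = 10)
z(l, Q) = 10
U = 98 (U = -16 + 114 = 98)
z(6, -7)*U = 10*98 = 980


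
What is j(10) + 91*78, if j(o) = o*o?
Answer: 7198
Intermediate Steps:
j(o) = o**2
j(10) + 91*78 = 10**2 + 91*78 = 100 + 7098 = 7198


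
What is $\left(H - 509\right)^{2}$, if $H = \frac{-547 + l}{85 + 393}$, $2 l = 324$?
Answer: $\frac{59383353969}{228484} \approx 2.599 \cdot 10^{5}$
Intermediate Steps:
$l = 162$ ($l = \frac{1}{2} \cdot 324 = 162$)
$H = - \frac{385}{478}$ ($H = \frac{-547 + 162}{85 + 393} = - \frac{385}{478} \approx -0.80544$)
$\left(H - 509\right)^{2} = \left(- \frac{385}{478} - 509\right)^{2} = \left(- \frac{243687}{478}\right)^{2} = \frac{59383353969}{228484}$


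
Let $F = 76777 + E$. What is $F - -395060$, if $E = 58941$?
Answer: $530778$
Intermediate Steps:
$F = 135718$ ($F = 76777 + 58941 = 135718$)
$F - -395060 = 135718 - -395060 = 135718 + 395060 = 530778$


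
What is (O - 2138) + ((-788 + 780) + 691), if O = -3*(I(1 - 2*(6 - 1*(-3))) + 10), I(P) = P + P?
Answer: -1383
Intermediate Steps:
I(P) = 2*P
O = 72 (O = -3*(2*(1 - 2*(6 - 1*(-3))) + 10) = -3*(2*(1 - 2*(6 + 3)) + 10) = -3*(2*(1 - 2*9) + 10) = -3*(2*(1 - 18) + 10) = -3*(2*(-17) + 10) = -3*(-34 + 10) = -3*(-24) = 72)
(O - 2138) + ((-788 + 780) + 691) = (72 - 2138) + ((-788 + 780) + 691) = -2066 + (-8 + 691) = -2066 + 683 = -1383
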